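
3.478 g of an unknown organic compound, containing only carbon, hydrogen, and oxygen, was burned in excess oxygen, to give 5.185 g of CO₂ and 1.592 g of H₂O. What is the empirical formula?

C2H3O2

mol C = 5.185 g CO₂ ÷ 44.009 g/mol = 0.11782 mol
mol H = 2 × 1.592 g H₂O ÷ 18.015 g/mol = 0.17674 mol
mass O = 3.478 − (1.4151 + 0.17816) = 1.8847 g → mol O = 1.8847 ÷ 15.999 = 0.11780 mol
Divide by the smallest (0.11780 mol): C 1.000, H 1.500, O 1.000
Multiplying each by 2 gives whole numbers: C 2.00, H 3.00, O 2.00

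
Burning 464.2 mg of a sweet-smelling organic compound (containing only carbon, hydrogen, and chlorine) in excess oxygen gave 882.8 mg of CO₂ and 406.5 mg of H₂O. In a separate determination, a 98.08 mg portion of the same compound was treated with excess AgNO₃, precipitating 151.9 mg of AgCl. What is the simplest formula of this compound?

mol C = 0.8828 g CO₂ ÷ 44.009 g/mol = 0.020060 mol
mol H = 2 × 0.4065 g H₂O ÷ 18.015 g/mol = 0.045129 mol
From the AgCl data: mol Cl per gram of compound = (0.1519 ÷ 143.318) ÷ 0.09808 = 0.010806 mol/g, so in the 0.4642 g combustion sample mol Cl = 0.0050163 mol
Divide by the smallest (0.0050163 mol): C 3.999, H 8.997, Cl 1.000

C4H9Cl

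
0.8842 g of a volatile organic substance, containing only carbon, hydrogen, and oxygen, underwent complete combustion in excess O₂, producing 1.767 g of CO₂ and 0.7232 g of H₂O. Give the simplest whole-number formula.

mol C = 1.767 g CO₂ ÷ 44.009 g/mol = 0.040151 mol
mol H = 2 × 0.7232 g H₂O ÷ 18.015 g/mol = 0.080289 mol
mass O = 0.8842 − (0.48225 + 0.080931) = 0.32102 g → mol O = 0.32102 ÷ 15.999 = 0.020065 mol
Divide by the smallest (0.020065 mol): C 2.001, H 4.001, O 1.000

C2H4O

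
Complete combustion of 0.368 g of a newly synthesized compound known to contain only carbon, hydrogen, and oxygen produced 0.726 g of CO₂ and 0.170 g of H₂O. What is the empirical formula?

mol C = 0.726 g CO₂ ÷ 44.009 g/mol = 0.01650 mol
mol H = 2 × 0.170 g H₂O ÷ 18.015 g/mol = 0.01887 mol
mass O = 0.368 − (0.1981 + 0.01902) = 0.1508 g → mol O = 0.1508 ÷ 15.999 = 0.009428 mol
Divide by the smallest (0.009428 mol): C 1.750, H 2.002, O 1.000
Multiplying each by 4 gives whole numbers: C 7.00, H 8.01, O 4.00

C7H8O4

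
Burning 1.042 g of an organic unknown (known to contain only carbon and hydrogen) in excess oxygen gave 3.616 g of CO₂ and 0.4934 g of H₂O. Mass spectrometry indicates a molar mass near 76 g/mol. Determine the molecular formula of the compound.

mol C = 3.616 g CO₂ ÷ 44.009 g/mol = 0.082165 mol
mol H = 2 × 0.4934 g H₂O ÷ 18.015 g/mol = 0.054777 mol
Divide by the smallest (0.054777 mol): C 1.500, H 1.000
Multiplying each by 2 gives whole numbers: C 3.00, H 2.00
Empirical formula: C3H2
Empirical-formula mass = 38.05 g/mol; 76 ÷ 38.05 ≈ 2, so the molecular formula is C6H4.

C6H4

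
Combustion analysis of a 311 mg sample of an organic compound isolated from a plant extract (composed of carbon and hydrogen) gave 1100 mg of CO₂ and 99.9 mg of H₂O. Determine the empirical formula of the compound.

mol C = 1.10 g CO₂ ÷ 44.009 g/mol = 0.02499 mol
mol H = 2 × 0.0999 g H₂O ÷ 18.015 g/mol = 0.01109 mol
Divide by the smallest (0.01109 mol): C 2.254, H 1.000
Multiplying each by 4 gives whole numbers: C 9.01, H 4.00

C9H4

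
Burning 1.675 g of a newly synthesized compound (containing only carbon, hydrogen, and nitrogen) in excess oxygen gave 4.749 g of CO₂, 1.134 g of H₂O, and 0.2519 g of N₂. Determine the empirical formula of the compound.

mol C = 4.749 g CO₂ ÷ 44.009 g/mol = 0.10791 mol
mol H = 2 × 1.134 g H₂O ÷ 18.015 g/mol = 0.12590 mol
mol N = 2 × 0.2519 g N₂ ÷ 28.014 g/mol = 0.017984 mol
Divide by the smallest (0.017984 mol): C 6.000, H 7.000, N 1.000

C6H7N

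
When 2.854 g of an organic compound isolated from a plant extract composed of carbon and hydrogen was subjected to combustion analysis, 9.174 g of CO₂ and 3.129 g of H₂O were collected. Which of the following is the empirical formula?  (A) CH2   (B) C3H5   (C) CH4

mol C = 9.174 g CO₂ ÷ 44.009 g/mol = 0.20846 mol
mol H = 2 × 3.129 g H₂O ÷ 18.015 g/mol = 0.34738 mol
Divide by the smallest (0.20846 mol): C 1.000, H 1.666
Multiplying each by 3 gives whole numbers: C 3.00, H 5.00

(B) C3H5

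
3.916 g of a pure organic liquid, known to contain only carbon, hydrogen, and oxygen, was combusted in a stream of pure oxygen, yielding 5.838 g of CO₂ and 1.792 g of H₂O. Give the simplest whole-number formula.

mol C = 5.838 g CO₂ ÷ 44.009 g/mol = 0.13265 mol
mol H = 2 × 1.792 g H₂O ÷ 18.015 g/mol = 0.19895 mol
mass O = 3.916 − (1.5933 + 0.20054) = 2.1221 g → mol O = 2.1221 ÷ 15.999 = 0.13264 mol
Divide by the smallest (0.13264 mol): C 1.000, H 1.500, O 1.000
Multiplying each by 2 gives whole numbers: C 2.00, H 3.00, O 2.00

C2H3O2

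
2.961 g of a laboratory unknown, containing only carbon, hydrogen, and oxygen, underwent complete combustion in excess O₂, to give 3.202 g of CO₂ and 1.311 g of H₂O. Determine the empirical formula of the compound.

C3H6O5

mol C = 3.202 g CO₂ ÷ 44.009 g/mol = 0.072758 mol
mol H = 2 × 1.311 g H₂O ÷ 18.015 g/mol = 0.14555 mol
mass O = 2.961 − (0.87389 + 0.14671) = 1.9404 g → mol O = 1.9404 ÷ 15.999 = 0.12128 mol
Divide by the smallest (0.072758 mol): C 1.000, H 2.000, O 1.667
Multiplying each by 3 gives whole numbers: C 3.00, H 6.00, O 5.00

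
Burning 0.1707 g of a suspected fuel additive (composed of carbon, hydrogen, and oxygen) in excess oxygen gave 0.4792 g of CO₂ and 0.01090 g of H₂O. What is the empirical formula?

mol C = 0.4792 g CO₂ ÷ 44.009 g/mol = 0.010889 mol
mol H = 2 × 0.01090 g H₂O ÷ 18.015 g/mol = 0.0012101 mol
mass O = 0.1707 − (0.13078 + 0.0012198) = 0.038696 g → mol O = 0.038696 ÷ 15.999 = 0.0024187 mol
Divide by the smallest (0.0012101 mol): C 8.998, H 1.000, O 1.999

C9HO2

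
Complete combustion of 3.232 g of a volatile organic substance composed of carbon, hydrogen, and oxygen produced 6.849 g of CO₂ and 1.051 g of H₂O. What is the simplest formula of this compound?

mol C = 6.849 g CO₂ ÷ 44.009 g/mol = 0.15563 mol
mol H = 2 × 1.051 g H₂O ÷ 18.015 g/mol = 0.11668 mol
mass O = 3.232 − (1.8692 + 0.11761) = 1.2451 g → mol O = 1.2451 ÷ 15.999 = 0.077827 mol
Divide by the smallest (0.077827 mol): C 2.000, H 1.499, O 1.000
Multiplying each by 2 gives whole numbers: C 4.00, H 3.00, O 2.00

C4H3O2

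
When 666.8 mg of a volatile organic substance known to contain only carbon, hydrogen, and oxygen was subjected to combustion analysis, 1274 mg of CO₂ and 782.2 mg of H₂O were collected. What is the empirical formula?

mol C = 1.274 g CO₂ ÷ 44.009 g/mol = 0.028949 mol
mol H = 2 × 0.7822 g H₂O ÷ 18.015 g/mol = 0.086839 mol
mass O = 0.6668 − (0.34770 + 0.087533) = 0.23156 g → mol O = 0.23156 ÷ 15.999 = 0.014474 mol
Divide by the smallest (0.014474 mol): C 2.000, H 6.000, O 1.000

C2H6O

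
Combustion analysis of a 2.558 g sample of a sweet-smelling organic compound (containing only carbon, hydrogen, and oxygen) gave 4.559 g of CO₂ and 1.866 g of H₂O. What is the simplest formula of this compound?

C3H6O2

mol C = 4.559 g CO₂ ÷ 44.009 g/mol = 0.10359 mol
mol H = 2 × 1.866 g H₂O ÷ 18.015 g/mol = 0.20716 mol
mass O = 2.558 − (1.2442 + 0.20882) = 1.1049 g → mol O = 1.1049 ÷ 15.999 = 0.069063 mol
Divide by the smallest (0.069063 mol): C 1.500, H 3.000, O 1.000
Multiplying each by 2 gives whole numbers: C 3.00, H 6.00, O 2.00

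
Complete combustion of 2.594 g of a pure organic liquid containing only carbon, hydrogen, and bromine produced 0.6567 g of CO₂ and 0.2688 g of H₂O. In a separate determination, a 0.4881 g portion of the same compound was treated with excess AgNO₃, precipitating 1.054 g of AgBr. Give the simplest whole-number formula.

mol C = 0.6567 g CO₂ ÷ 44.009 g/mol = 0.014922 mol
mol H = 2 × 0.2688 g H₂O ÷ 18.015 g/mol = 0.029842 mol
From the AgBr data: mol Br per gram of compound = (1.054 ÷ 187.772) ÷ 0.4881 = 0.011500 mol/g, so in the 2.594 g combustion sample mol Br = 0.029831 mol
Divide by the smallest (0.014922 mol): C 1.000, H 2.000, Br 1.999

CH2Br2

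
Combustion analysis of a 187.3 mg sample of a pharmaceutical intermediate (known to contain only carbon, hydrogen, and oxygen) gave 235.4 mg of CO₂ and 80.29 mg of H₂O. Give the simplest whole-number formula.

mol C = 0.2354 g CO₂ ÷ 44.009 g/mol = 0.0053489 mol
mol H = 2 × 0.08029 g H₂O ÷ 18.015 g/mol = 0.0089137 mol
mass O = 0.1873 − (0.064246 + 0.0089850) = 0.11407 g → mol O = 0.11407 ÷ 15.999 = 0.0071298 mol
Divide by the smallest (0.0053489 mol): C 1.000, H 1.666, O 1.333
Multiplying each by 3 gives whole numbers: C 3.00, H 5.00, O 4.00

C3H5O4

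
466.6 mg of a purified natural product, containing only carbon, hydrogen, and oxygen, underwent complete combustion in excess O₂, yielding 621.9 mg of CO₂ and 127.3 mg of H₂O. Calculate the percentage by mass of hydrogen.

3.05%

mol C = 0.6219 g CO₂ ÷ 44.009 g/mol = 0.014131 mol
mol H = 2 × 0.1273 g H₂O ÷ 18.015 g/mol = 0.014133 mol
mass O = 0.4666 − (0.16973 + 0.014246) = 0.28262 g → mol O = 0.28262 ÷ 15.999 = 0.017665 mol
mass % H = 0.014246 g ÷ 0.4666 g × 100%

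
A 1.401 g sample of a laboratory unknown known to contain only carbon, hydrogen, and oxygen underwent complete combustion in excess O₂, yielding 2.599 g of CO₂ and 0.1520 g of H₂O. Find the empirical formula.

C7H2O5

mol C = 2.599 g CO₂ ÷ 44.009 g/mol = 0.059056 mol
mol H = 2 × 0.1520 g H₂O ÷ 18.015 g/mol = 0.016875 mol
mass O = 1.401 − (0.70932 + 0.017010) = 0.67467 g → mol O = 0.67467 ÷ 15.999 = 0.042169 mol
Divide by the smallest (0.016875 mol): C 3.500, H 1.000, O 2.499
Multiplying each by 2 gives whole numbers: C 7.00, H 2.00, O 5.00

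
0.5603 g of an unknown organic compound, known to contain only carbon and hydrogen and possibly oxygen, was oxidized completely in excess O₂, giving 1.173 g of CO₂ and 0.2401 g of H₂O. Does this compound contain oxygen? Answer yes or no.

mol C = 1.173 g CO₂ ÷ 44.009 g/mol = 0.026654 mol
mol H = 2 × 0.2401 g H₂O ÷ 18.015 g/mol = 0.026656 mol
C and H account for only 0.34701 g of the 0.5603 g sample; the remaining 0.21329 g must be oxygen.

yes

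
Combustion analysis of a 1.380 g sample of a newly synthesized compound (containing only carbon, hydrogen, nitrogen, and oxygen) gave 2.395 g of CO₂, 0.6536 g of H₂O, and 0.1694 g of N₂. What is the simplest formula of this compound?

C9H12N2O5

mol C = 2.395 g CO₂ ÷ 44.009 g/mol = 0.054421 mol
mol H = 2 × 0.6536 g H₂O ÷ 18.015 g/mol = 0.072562 mol
mol N = 2 × 0.1694 g N₂ ÷ 28.014 g/mol = 0.012094 mol
mass O = 1.380 − (0.65365 + 0.073142 + 0.16940) = 0.48381 g → mol O = 0.48381 ÷ 15.999 = 0.030240 mol
Divide by the smallest (0.012094 mol): C 4.500, H 6.000, N 1.000, O 2.500
Multiplying each by 2 gives whole numbers: C 9.00, H 12.00, N 2.00, O 5.00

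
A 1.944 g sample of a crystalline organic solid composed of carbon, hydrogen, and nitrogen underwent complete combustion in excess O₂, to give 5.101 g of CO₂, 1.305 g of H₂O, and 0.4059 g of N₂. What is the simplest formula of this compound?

C4H5N

mol C = 5.101 g CO₂ ÷ 44.009 g/mol = 0.11591 mol
mol H = 2 × 1.305 g H₂O ÷ 18.015 g/mol = 0.14488 mol
mol N = 2 × 0.4059 g N₂ ÷ 28.014 g/mol = 0.028978 mol
Divide by the smallest (0.028978 mol): C 4.000, H 5.000, N 1.000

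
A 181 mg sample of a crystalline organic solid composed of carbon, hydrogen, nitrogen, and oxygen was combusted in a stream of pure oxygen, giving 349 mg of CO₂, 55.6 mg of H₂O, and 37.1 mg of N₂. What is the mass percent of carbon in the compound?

mol C = 0.349 g CO₂ ÷ 44.009 g/mol = 0.007930 mol
mol H = 2 × 0.0556 g H₂O ÷ 18.015 g/mol = 0.006173 mol
mol N = 2 × 0.0371 g N₂ ÷ 28.014 g/mol = 0.002649 mol
mass O = 0.181 − (0.09525 + 0.006222 + 0.03710) = 0.04243 g → mol O = 0.04243 ÷ 15.999 = 0.002652 mol
mass % C = 0.09525 g ÷ 0.181 g × 100%

52.6%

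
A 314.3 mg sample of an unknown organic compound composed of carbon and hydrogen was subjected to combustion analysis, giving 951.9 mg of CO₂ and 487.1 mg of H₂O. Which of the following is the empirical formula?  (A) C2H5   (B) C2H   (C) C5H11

(A) C2H5

mol C = 0.9519 g CO₂ ÷ 44.009 g/mol = 0.021630 mol
mol H = 2 × 0.4871 g H₂O ÷ 18.015 g/mol = 0.054077 mol
Divide by the smallest (0.021630 mol): C 1.000, H 2.500
Multiplying each by 2 gives whole numbers: C 2.00, H 5.00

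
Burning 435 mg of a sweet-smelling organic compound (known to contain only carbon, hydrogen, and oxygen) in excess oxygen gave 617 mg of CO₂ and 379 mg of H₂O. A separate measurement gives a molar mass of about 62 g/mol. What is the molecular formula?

C2H6O2

mol C = 0.617 g CO₂ ÷ 44.009 g/mol = 0.01402 mol
mol H = 2 × 0.379 g H₂O ÷ 18.015 g/mol = 0.04208 mol
mass O = 0.435 − (0.1684 + 0.04241) = 0.2242 g → mol O = 0.2242 ÷ 15.999 = 0.01401 mol
Divide by the smallest (0.01401 mol): C 1.000, H 3.003, O 1.000
Empirical formula: CH3O
Empirical-formula mass = 31.03 g/mol; 62 ÷ 31.03 ≈ 2, so the molecular formula is C2H6O2.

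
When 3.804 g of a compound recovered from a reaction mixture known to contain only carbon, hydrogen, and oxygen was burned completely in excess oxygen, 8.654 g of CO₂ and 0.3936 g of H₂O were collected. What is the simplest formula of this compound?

C9H2O4

mol C = 8.654 g CO₂ ÷ 44.009 g/mol = 0.19664 mol
mol H = 2 × 0.3936 g H₂O ÷ 18.015 g/mol = 0.043697 mol
mass O = 3.804 − (2.3619 + 0.044046) = 1.3981 g → mol O = 1.3981 ÷ 15.999 = 0.087386 mol
Divide by the smallest (0.043697 mol): C 4.500, H 1.000, O 2.000
Multiplying each by 2 gives whole numbers: C 9.00, H 2.00, O 4.00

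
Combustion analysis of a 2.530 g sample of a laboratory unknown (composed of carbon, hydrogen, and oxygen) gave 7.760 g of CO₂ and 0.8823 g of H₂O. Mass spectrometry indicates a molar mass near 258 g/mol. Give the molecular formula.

mol C = 7.760 g CO₂ ÷ 44.009 g/mol = 0.17633 mol
mol H = 2 × 0.8823 g H₂O ÷ 18.015 g/mol = 0.097952 mol
mass O = 2.530 − (2.1179 + 0.098735) = 0.31339 g → mol O = 0.31339 ÷ 15.999 = 0.019588 mol
Divide by the smallest (0.019588 mol): C 9.002, H 5.001, O 1.000
Empirical formula: C9H5O
Empirical-formula mass = 129.14 g/mol; 258 ÷ 129.14 ≈ 2, so the molecular formula is C18H10O2.

C18H10O2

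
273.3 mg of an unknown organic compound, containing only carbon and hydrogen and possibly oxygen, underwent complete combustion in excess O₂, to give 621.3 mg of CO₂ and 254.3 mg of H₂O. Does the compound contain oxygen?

mol C = 0.6213 g CO₂ ÷ 44.009 g/mol = 0.014118 mol
mol H = 2 × 0.2543 g H₂O ÷ 18.015 g/mol = 0.028232 mol
C and H account for only 0.19802 g of the 0.2733 g sample; the remaining 0.075276 g must be oxygen.

yes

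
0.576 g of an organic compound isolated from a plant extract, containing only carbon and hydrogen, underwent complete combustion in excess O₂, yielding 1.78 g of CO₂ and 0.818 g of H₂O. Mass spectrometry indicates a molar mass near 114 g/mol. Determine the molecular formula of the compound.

mol C = 1.78 g CO₂ ÷ 44.009 g/mol = 0.04045 mol
mol H = 2 × 0.818 g H₂O ÷ 18.015 g/mol = 0.09081 mol
Divide by the smallest (0.04045 mol): C 1.000, H 2.245
Multiplying each by 4 gives whole numbers: C 4.00, H 8.98
Empirical formula: C4H9
Empirical-formula mass = 57.12 g/mol; 114 ÷ 57.12 ≈ 2, so the molecular formula is C8H18.

C8H18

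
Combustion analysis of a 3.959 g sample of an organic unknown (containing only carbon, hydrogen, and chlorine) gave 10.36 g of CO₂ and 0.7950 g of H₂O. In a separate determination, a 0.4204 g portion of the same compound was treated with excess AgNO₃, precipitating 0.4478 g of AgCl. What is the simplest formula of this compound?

C8H3Cl

mol C = 10.36 g CO₂ ÷ 44.009 g/mol = 0.23541 mol
mol H = 2 × 0.7950 g H₂O ÷ 18.015 g/mol = 0.088260 mol
From the AgCl data: mol Cl per gram of compound = (0.4478 ÷ 143.318) ÷ 0.4204 = 0.0074323 mol/g, so in the 3.959 g combustion sample mol Cl = 0.029424 mol
Divide by the smallest (0.029424 mol): C 8.000, H 3.000, Cl 1.000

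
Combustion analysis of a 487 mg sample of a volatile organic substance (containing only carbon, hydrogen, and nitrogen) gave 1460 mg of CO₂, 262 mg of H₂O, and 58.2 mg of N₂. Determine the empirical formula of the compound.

C8H7N

mol C = 1.46 g CO₂ ÷ 44.009 g/mol = 0.03318 mol
mol H = 2 × 0.262 g H₂O ÷ 18.015 g/mol = 0.02909 mol
mol N = 2 × 0.0582 g N₂ ÷ 28.014 g/mol = 0.004155 mol
Divide by the smallest (0.004155 mol): C 7.984, H 7.000, N 1.000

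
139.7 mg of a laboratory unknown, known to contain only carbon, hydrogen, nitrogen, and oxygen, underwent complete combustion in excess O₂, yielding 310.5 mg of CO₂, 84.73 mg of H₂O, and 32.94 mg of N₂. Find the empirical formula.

C9H12N3O

mol C = 0.3105 g CO₂ ÷ 44.009 g/mol = 0.0070554 mol
mol H = 2 × 0.08473 g H₂O ÷ 18.015 g/mol = 0.0094066 mol
mol N = 2 × 0.03294 g N₂ ÷ 28.014 g/mol = 0.0023517 mol
mass O = 0.1397 − (0.084742 + 0.0094819 + 0.032940) = 0.012536 g → mol O = 0.012536 ÷ 15.999 = 0.00078355 mol
Divide by the smallest (0.00078355 mol): C 9.004, H 12.005, N 3.001, O 1.000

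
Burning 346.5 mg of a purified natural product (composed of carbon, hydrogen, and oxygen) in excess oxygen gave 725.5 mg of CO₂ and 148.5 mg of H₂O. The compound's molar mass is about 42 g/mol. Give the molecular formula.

C2H2O

mol C = 0.7255 g CO₂ ÷ 44.009 g/mol = 0.016485 mol
mol H = 2 × 0.1485 g H₂O ÷ 18.015 g/mol = 0.016486 mol
mass O = 0.3465 − (0.19800 + 0.016618) = 0.13188 g → mol O = 0.13188 ÷ 15.999 = 0.0082428 mol
Divide by the smallest (0.0082428 mol): C 2.000, H 2.000, O 1.000
Empirical formula: C2H2O
Empirical-formula mass = 42.04 g/mol; 42 ÷ 42.04 ≈ 1, so the molecular formula is C2H2O.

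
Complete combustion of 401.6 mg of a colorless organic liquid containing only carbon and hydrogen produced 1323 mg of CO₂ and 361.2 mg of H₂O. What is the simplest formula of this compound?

mol C = 1.323 g CO₂ ÷ 44.009 g/mol = 0.030062 mol
mol H = 2 × 0.3612 g H₂O ÷ 18.015 g/mol = 0.040100 mol
Divide by the smallest (0.030062 mol): C 1.000, H 1.334
Multiplying each by 3 gives whole numbers: C 3.00, H 4.00

C3H4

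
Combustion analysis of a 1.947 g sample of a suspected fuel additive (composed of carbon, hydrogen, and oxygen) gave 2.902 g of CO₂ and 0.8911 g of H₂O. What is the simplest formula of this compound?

mol C = 2.902 g CO₂ ÷ 44.009 g/mol = 0.065941 mol
mol H = 2 × 0.8911 g H₂O ÷ 18.015 g/mol = 0.098929 mol
mass O = 1.947 − (0.79202 + 0.099720) = 1.0553 g → mol O = 1.0553 ÷ 15.999 = 0.065958 mol
Divide by the smallest (0.065941 mol): C 1.000, H 1.500, O 1.000
Multiplying each by 2 gives whole numbers: C 2.00, H 3.00, O 2.00

C2H3O2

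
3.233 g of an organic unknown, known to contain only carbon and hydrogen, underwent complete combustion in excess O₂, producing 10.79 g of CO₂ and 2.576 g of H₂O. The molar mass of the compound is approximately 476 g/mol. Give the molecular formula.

C36H42

mol C = 10.79 g CO₂ ÷ 44.009 g/mol = 0.24518 mol
mol H = 2 × 2.576 g H₂O ÷ 18.015 g/mol = 0.28598 mol
Divide by the smallest (0.24518 mol): C 1.000, H 1.166
Multiplying each by 6 gives whole numbers: C 6.00, H 7.00
Empirical formula: C6H7
Empirical-formula mass = 79.12 g/mol; 476 ÷ 79.12 ≈ 6, so the molecular formula is C36H42.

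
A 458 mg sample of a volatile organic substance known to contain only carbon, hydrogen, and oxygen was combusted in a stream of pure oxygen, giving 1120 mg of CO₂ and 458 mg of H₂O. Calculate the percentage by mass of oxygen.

22.1%

mol C = 1.12 g CO₂ ÷ 44.009 g/mol = 0.02545 mol
mol H = 2 × 0.458 g H₂O ÷ 18.015 g/mol = 0.05085 mol
mass O = 0.458 − (0.3057 + 0.05125) = 0.1011 g → mol O = 0.1011 ÷ 15.999 = 0.006318 mol
mass % O = 0.1011 g ÷ 0.458 g × 100%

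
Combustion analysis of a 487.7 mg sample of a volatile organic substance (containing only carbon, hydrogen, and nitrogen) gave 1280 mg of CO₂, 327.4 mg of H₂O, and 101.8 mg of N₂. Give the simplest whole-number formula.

mol C = 1.280 g CO₂ ÷ 44.009 g/mol = 0.029085 mol
mol H = 2 × 0.3274 g H₂O ÷ 18.015 g/mol = 0.036347 mol
mol N = 2 × 0.1018 g N₂ ÷ 28.014 g/mol = 0.0072678 mol
Divide by the smallest (0.0072678 mol): C 4.002, H 5.001, N 1.000

C4H5N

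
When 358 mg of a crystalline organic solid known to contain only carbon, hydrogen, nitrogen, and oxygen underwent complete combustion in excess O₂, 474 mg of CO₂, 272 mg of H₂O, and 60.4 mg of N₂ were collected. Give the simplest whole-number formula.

mol C = 0.474 g CO₂ ÷ 44.009 g/mol = 0.01077 mol
mol H = 2 × 0.272 g H₂O ÷ 18.015 g/mol = 0.03020 mol
mol N = 2 × 0.0604 g N₂ ÷ 28.014 g/mol = 0.004312 mol
mass O = 0.358 − (0.1294 + 0.03044 + 0.06040) = 0.1378 g → mol O = 0.1378 ÷ 15.999 = 0.008613 mol
Divide by the smallest (0.004312 mol): C 2.498, H 7.003, N 1.000, O 1.997
Multiplying each by 2 gives whole numbers: C 5.00, H 14.01, N 2.00, O 3.99

C5H14N2O4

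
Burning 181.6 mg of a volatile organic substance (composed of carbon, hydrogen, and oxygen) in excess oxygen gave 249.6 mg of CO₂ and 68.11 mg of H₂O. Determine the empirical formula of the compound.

mol C = 0.2496 g CO₂ ÷ 44.009 g/mol = 0.0056716 mol
mol H = 2 × 0.06811 g H₂O ÷ 18.015 g/mol = 0.0075615 mol
mass O = 0.1816 − (0.068121 + 0.0076220) = 0.10586 g → mol O = 0.10586 ÷ 15.999 = 0.0066165 mol
Divide by the smallest (0.0056716 mol): C 1.000, H 1.333, O 1.167
Multiplying each by 6 gives whole numbers: C 6.00, H 8.00, O 7.00

C6H8O7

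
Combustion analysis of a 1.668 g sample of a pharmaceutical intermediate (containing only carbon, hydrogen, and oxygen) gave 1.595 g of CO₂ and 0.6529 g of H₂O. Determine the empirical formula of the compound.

CH2O2

mol C = 1.595 g CO₂ ÷ 44.009 g/mol = 0.036243 mol
mol H = 2 × 0.6529 g H₂O ÷ 18.015 g/mol = 0.072484 mol
mass O = 1.668 − (0.43531 + 0.073064) = 1.1596 g → mol O = 1.1596 ÷ 15.999 = 0.072481 mol
Divide by the smallest (0.036243 mol): C 1.000, H 2.000, O 2.000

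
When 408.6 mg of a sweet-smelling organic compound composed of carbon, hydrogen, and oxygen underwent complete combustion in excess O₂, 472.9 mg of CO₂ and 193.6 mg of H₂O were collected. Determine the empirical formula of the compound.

mol C = 0.4729 g CO₂ ÷ 44.009 g/mol = 0.010746 mol
mol H = 2 × 0.1936 g H₂O ÷ 18.015 g/mol = 0.021493 mol
mass O = 0.4086 − (0.12906 + 0.021665) = 0.25787 g → mol O = 0.25787 ÷ 15.999 = 0.016118 mol
Divide by the smallest (0.010746 mol): C 1.000, H 2.000, O 1.500
Multiplying each by 2 gives whole numbers: C 2.00, H 4.00, O 3.00

C2H4O3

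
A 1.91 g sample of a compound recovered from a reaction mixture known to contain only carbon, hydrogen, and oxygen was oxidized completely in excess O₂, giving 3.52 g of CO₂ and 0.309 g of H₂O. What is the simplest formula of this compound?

mol C = 3.52 g CO₂ ÷ 44.009 g/mol = 0.07998 mol
mol H = 2 × 0.309 g H₂O ÷ 18.015 g/mol = 0.03430 mol
mass O = 1.91 − (0.9607 + 0.03458) = 0.9147 g → mol O = 0.9147 ÷ 15.999 = 0.05717 mol
Divide by the smallest (0.03430 mol): C 2.332, H 1.000, O 1.667
Multiplying each by 3 gives whole numbers: C 6.99, H 3.00, O 5.00

C7H3O5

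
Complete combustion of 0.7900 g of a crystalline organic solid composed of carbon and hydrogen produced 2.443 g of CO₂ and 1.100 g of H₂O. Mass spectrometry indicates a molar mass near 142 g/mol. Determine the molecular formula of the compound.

mol C = 2.443 g CO₂ ÷ 44.009 g/mol = 0.055511 mol
mol H = 2 × 1.100 g H₂O ÷ 18.015 g/mol = 0.12212 mol
Divide by the smallest (0.055511 mol): C 1.000, H 2.200
Multiplying each by 5 gives whole numbers: C 5.00, H 11.00
Empirical formula: C5H11
Empirical-formula mass = 71.14 g/mol; 142 ÷ 71.14 ≈ 2, so the molecular formula is C10H22.

C10H22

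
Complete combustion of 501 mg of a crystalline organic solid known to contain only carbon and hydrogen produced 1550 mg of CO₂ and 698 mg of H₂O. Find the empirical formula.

C5H11

mol C = 1.55 g CO₂ ÷ 44.009 g/mol = 0.03522 mol
mol H = 2 × 0.698 g H₂O ÷ 18.015 g/mol = 0.07749 mol
Divide by the smallest (0.03522 mol): C 1.000, H 2.200
Multiplying each by 5 gives whole numbers: C 5.00, H 11.00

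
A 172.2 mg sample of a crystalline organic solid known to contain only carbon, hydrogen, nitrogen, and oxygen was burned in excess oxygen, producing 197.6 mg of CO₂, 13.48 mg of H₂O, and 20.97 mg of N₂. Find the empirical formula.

C3HNO4

mol C = 0.1976 g CO₂ ÷ 44.009 g/mol = 0.0044900 mol
mol H = 2 × 0.01348 g H₂O ÷ 18.015 g/mol = 0.0014965 mol
mol N = 2 × 0.02097 g N₂ ÷ 28.014 g/mol = 0.0014971 mol
mass O = 0.1722 − (0.053929 + 0.0015085 + 0.020970) = 0.095792 g → mol O = 0.095792 ÷ 15.999 = 0.0059874 mol
Divide by the smallest (0.0014965 mol): C 3.000, H 1.000, N 1.000, O 4.001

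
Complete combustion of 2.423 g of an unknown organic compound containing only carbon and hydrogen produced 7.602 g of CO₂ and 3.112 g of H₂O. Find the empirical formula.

CH2

mol C = 7.602 g CO₂ ÷ 44.009 g/mol = 0.17274 mol
mol H = 2 × 3.112 g H₂O ÷ 18.015 g/mol = 0.34549 mol
Divide by the smallest (0.17274 mol): C 1.000, H 2.000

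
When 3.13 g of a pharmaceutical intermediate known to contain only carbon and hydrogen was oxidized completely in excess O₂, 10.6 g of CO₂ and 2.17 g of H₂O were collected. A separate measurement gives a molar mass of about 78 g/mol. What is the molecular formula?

mol C = 10.6 g CO₂ ÷ 44.009 g/mol = 0.2409 mol
mol H = 2 × 2.17 g H₂O ÷ 18.015 g/mol = 0.2409 mol
Divide by the smallest (0.2409 mol): C 1.000, H 1.000
Empirical formula: CH
Empirical-formula mass = 13.02 g/mol; 78 ÷ 13.02 ≈ 6, so the molecular formula is C6H6.

C6H6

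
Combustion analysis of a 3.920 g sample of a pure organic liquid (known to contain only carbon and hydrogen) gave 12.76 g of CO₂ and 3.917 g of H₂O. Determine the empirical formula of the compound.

mol C = 12.76 g CO₂ ÷ 44.009 g/mol = 0.28994 mol
mol H = 2 × 3.917 g H₂O ÷ 18.015 g/mol = 0.43486 mol
Divide by the smallest (0.28994 mol): C 1.000, H 1.500
Multiplying each by 2 gives whole numbers: C 2.00, H 3.00

C2H3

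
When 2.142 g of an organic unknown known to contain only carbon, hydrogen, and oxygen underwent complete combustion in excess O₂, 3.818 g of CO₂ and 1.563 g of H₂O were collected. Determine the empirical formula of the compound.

C3H6O2

mol C = 3.818 g CO₂ ÷ 44.009 g/mol = 0.086755 mol
mol H = 2 × 1.563 g H₂O ÷ 18.015 g/mol = 0.17352 mol
mass O = 2.142 − (1.0420 + 0.17491) = 0.92508 g → mol O = 0.92508 ÷ 15.999 = 0.057821 mol
Divide by the smallest (0.057821 mol): C 1.500, H 3.001, O 1.000
Multiplying each by 2 gives whole numbers: C 3.00, H 6.00, O 2.00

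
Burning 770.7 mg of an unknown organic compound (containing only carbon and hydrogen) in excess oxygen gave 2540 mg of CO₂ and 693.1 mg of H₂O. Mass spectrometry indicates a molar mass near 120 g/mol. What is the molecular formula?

C9H12

mol C = 2.540 g CO₂ ÷ 44.009 g/mol = 0.057715 mol
mol H = 2 × 0.6931 g H₂O ÷ 18.015 g/mol = 0.076947 mol
Divide by the smallest (0.057715 mol): C 1.000, H 1.333
Multiplying each by 3 gives whole numbers: C 3.00, H 4.00
Empirical formula: C3H4
Empirical-formula mass = 40.06 g/mol; 120 ÷ 40.06 ≈ 3, so the molecular formula is C9H12.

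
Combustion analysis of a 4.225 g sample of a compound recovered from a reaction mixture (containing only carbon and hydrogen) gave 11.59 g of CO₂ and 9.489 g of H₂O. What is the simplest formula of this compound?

mol C = 11.59 g CO₂ ÷ 44.009 g/mol = 0.26336 mol
mol H = 2 × 9.489 g H₂O ÷ 18.015 g/mol = 1.0535 mol
Divide by the smallest (0.26336 mol): C 1.000, H 4.000

CH4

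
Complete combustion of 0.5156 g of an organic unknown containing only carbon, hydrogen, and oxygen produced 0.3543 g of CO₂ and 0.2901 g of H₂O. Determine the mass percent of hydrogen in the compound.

6.30%

mol C = 0.3543 g CO₂ ÷ 44.009 g/mol = 0.0080506 mol
mol H = 2 × 0.2901 g H₂O ÷ 18.015 g/mol = 0.032206 mol
mass O = 0.5156 − (0.096696 + 0.032464) = 0.38644 g → mol O = 0.38644 ÷ 15.999 = 0.024154 mol
mass % H = 0.032464 g ÷ 0.5156 g × 100%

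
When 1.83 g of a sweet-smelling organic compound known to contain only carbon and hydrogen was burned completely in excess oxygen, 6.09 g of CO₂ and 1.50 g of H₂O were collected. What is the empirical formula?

mol C = 6.09 g CO₂ ÷ 44.009 g/mol = 0.1384 mol
mol H = 2 × 1.50 g H₂O ÷ 18.015 g/mol = 0.1665 mol
Divide by the smallest (0.1384 mol): C 1.000, H 1.203
Multiplying each by 5 gives whole numbers: C 5.00, H 6.02

C5H6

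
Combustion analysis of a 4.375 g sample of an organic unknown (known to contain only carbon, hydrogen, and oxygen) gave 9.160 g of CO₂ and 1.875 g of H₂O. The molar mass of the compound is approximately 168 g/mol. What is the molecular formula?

C8H8O4

mol C = 9.160 g CO₂ ÷ 44.009 g/mol = 0.20814 mol
mol H = 2 × 1.875 g H₂O ÷ 18.015 g/mol = 0.20816 mol
mass O = 4.375 − (2.5000 + 0.20983) = 1.6652 g → mol O = 1.6652 ÷ 15.999 = 0.10408 mol
Divide by the smallest (0.10408 mol): C 2.000, H 2.000, O 1.000
Empirical formula: C2H2O
Empirical-formula mass = 42.04 g/mol; 168 ÷ 42.04 ≈ 4, so the molecular formula is C8H8O4.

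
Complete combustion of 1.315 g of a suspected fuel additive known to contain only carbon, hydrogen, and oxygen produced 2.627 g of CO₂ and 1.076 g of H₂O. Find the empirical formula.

mol C = 2.627 g CO₂ ÷ 44.009 g/mol = 0.059692 mol
mol H = 2 × 1.076 g H₂O ÷ 18.015 g/mol = 0.11946 mol
mass O = 1.315 − (0.71696 + 0.12041) = 0.47762 g → mol O = 0.47762 ÷ 15.999 = 0.029853 mol
Divide by the smallest (0.029853 mol): C 2.000, H 4.001, O 1.000

C2H4O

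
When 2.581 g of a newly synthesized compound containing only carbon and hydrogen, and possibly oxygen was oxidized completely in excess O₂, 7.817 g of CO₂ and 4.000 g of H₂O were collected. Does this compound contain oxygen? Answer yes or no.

no

mol C = 7.817 g CO₂ ÷ 44.009 g/mol = 0.17762 mol
mol H = 2 × 4.000 g H₂O ÷ 18.015 g/mol = 0.44407 mol
C and H together account for 2.5811 g — essentially the entire 2.581 g sample — so the compound contains no oxygen.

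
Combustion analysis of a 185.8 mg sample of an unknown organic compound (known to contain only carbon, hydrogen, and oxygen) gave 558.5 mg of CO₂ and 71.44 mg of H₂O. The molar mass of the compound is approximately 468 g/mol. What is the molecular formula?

mol C = 0.5585 g CO₂ ÷ 44.009 g/mol = 0.012691 mol
mol H = 2 × 0.07144 g H₂O ÷ 18.015 g/mol = 0.0079312 mol
mass O = 0.1858 − (0.15243 + 0.0079946) = 0.025379 g → mol O = 0.025379 ÷ 15.999 = 0.0015863 mol
Divide by the smallest (0.0015863 mol): C 8.000, H 5.000, O 1.000
Empirical formula: C8H5O
Empirical-formula mass = 117.13 g/mol; 468 ÷ 117.13 ≈ 4, so the molecular formula is C32H20O4.

C32H20O4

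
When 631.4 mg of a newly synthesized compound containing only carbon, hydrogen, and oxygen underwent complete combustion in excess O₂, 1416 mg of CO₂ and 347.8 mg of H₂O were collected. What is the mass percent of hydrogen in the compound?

mol C = 1.416 g CO₂ ÷ 44.009 g/mol = 0.032175 mol
mol H = 2 × 0.3478 g H₂O ÷ 18.015 g/mol = 0.038612 mol
mass O = 0.6314 − (0.38646 + 0.038921) = 0.20602 g → mol O = 0.20602 ÷ 15.999 = 0.012877 mol
mass % H = 0.038921 g ÷ 0.6314 g × 100%

6.16%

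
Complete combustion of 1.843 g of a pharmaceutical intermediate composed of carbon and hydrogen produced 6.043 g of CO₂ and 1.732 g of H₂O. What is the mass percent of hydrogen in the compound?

mol C = 6.043 g CO₂ ÷ 44.009 g/mol = 0.13731 mol
mol H = 2 × 1.732 g H₂O ÷ 18.015 g/mol = 0.19228 mol
mass % H = 0.19382 g ÷ 1.843 g × 100%

10.52%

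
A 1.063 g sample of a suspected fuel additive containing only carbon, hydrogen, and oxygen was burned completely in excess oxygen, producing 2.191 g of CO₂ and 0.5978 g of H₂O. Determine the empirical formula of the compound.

mol C = 2.191 g CO₂ ÷ 44.009 g/mol = 0.049785 mol
mol H = 2 × 0.5978 g H₂O ÷ 18.015 g/mol = 0.066367 mol
mass O = 1.063 − (0.59797 + 0.066898) = 0.39813 g → mol O = 0.39813 ÷ 15.999 = 0.024885 mol
Divide by the smallest (0.024885 mol): C 2.001, H 2.667, O 1.000
Multiplying each by 3 gives whole numbers: C 6.00, H 8.00, O 3.00

C6H8O3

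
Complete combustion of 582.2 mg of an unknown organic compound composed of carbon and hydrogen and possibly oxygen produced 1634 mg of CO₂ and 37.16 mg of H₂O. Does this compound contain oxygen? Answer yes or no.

mol C = 1.634 g CO₂ ÷ 44.009 g/mol = 0.037129 mol
mol H = 2 × 0.03716 g H₂O ÷ 18.015 g/mol = 0.0041255 mol
C and H account for only 0.45011 g of the 0.5822 g sample; the remaining 0.13209 g must be oxygen.

yes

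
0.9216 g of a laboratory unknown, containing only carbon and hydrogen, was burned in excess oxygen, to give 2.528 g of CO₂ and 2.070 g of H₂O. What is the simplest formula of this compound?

mol C = 2.528 g CO₂ ÷ 44.009 g/mol = 0.057443 mol
mol H = 2 × 2.070 g H₂O ÷ 18.015 g/mol = 0.22981 mol
Divide by the smallest (0.057443 mol): C 1.000, H 4.001

CH4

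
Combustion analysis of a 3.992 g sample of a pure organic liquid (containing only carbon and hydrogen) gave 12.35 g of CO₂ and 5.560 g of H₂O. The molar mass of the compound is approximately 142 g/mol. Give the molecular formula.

mol C = 12.35 g CO₂ ÷ 44.009 g/mol = 0.28062 mol
mol H = 2 × 5.560 g H₂O ÷ 18.015 g/mol = 0.61726 mol
Divide by the smallest (0.28062 mol): C 1.000, H 2.200
Multiplying each by 5 gives whole numbers: C 5.00, H 11.00
Empirical formula: C5H11
Empirical-formula mass = 71.14 g/mol; 142 ÷ 71.14 ≈ 2, so the molecular formula is C10H22.

C10H22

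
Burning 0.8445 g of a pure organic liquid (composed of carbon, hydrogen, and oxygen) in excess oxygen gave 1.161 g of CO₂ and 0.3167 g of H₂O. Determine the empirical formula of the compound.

C6H8O7

mol C = 1.161 g CO₂ ÷ 44.009 g/mol = 0.026381 mol
mol H = 2 × 0.3167 g H₂O ÷ 18.015 g/mol = 0.035160 mol
mass O = 0.8445 − (0.31686 + 0.035441) = 0.49220 g → mol O = 0.49220 ÷ 15.999 = 0.030764 mol
Divide by the smallest (0.026381 mol): C 1.000, H 1.333, O 1.166
Multiplying each by 6 gives whole numbers: C 6.00, H 8.00, O 7.00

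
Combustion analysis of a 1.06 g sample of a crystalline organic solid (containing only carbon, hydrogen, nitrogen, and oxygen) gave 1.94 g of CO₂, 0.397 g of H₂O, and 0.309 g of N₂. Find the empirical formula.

mol C = 1.94 g CO₂ ÷ 44.009 g/mol = 0.04408 mol
mol H = 2 × 0.397 g H₂O ÷ 18.015 g/mol = 0.04407 mol
mol N = 2 × 0.309 g N₂ ÷ 28.014 g/mol = 0.02206 mol
mass O = 1.06 − (0.5295 + 0.04443 + 0.3090) = 0.1771 g → mol O = 0.1771 ÷ 15.999 = 0.01107 mol
Divide by the smallest (0.01107 mol): C 3.982, H 3.982, N 1.993, O 1.000

C4H4N2O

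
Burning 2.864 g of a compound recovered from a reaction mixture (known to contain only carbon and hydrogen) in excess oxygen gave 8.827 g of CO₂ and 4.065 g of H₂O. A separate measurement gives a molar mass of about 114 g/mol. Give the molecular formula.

C8H18

mol C = 8.827 g CO₂ ÷ 44.009 g/mol = 0.20057 mol
mol H = 2 × 4.065 g H₂O ÷ 18.015 g/mol = 0.45129 mol
Divide by the smallest (0.20057 mol): C 1.000, H 2.250
Multiplying each by 4 gives whole numbers: C 4.00, H 9.00
Empirical formula: C4H9
Empirical-formula mass = 57.12 g/mol; 114 ÷ 57.12 ≈ 2, so the molecular formula is C8H18.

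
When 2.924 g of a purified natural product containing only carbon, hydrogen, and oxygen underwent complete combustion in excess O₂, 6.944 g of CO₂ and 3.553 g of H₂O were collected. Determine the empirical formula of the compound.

mol C = 6.944 g CO₂ ÷ 44.009 g/mol = 0.15779 mol
mol H = 2 × 3.553 g H₂O ÷ 18.015 g/mol = 0.39445 mol
mass O = 2.924 − (1.8952 + 0.39760) = 0.63123 g → mol O = 0.63123 ÷ 15.999 = 0.039454 mol
Divide by the smallest (0.039454 mol): C 3.999, H 9.998, O 1.000

C4H10O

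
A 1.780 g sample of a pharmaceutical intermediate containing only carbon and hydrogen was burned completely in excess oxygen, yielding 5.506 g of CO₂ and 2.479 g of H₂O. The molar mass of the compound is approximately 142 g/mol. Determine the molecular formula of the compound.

C10H22

mol C = 5.506 g CO₂ ÷ 44.009 g/mol = 0.12511 mol
mol H = 2 × 2.479 g H₂O ÷ 18.015 g/mol = 0.27522 mol
Divide by the smallest (0.12511 mol): C 1.000, H 2.200
Multiplying each by 5 gives whole numbers: C 5.00, H 11.00
Empirical formula: C5H11
Empirical-formula mass = 71.14 g/mol; 142 ÷ 71.14 ≈ 2, so the molecular formula is C10H22.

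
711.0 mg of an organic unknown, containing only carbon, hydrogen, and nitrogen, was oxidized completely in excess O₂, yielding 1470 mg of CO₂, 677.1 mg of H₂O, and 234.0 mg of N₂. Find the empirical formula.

mol C = 1.470 g CO₂ ÷ 44.009 g/mol = 0.033402 mol
mol H = 2 × 0.6771 g H₂O ÷ 18.015 g/mol = 0.075171 mol
mol N = 2 × 0.2340 g N₂ ÷ 28.014 g/mol = 0.016706 mol
Divide by the smallest (0.016706 mol): C 1.999, H 4.500, N 1.000
Multiplying each by 2 gives whole numbers: C 4.00, H 9.00, N 2.00

C4H9N2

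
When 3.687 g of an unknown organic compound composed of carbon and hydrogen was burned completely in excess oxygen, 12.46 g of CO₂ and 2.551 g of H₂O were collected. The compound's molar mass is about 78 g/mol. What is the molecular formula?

mol C = 12.46 g CO₂ ÷ 44.009 g/mol = 0.28312 mol
mol H = 2 × 2.551 g H₂O ÷ 18.015 g/mol = 0.28321 mol
Divide by the smallest (0.28312 mol): C 1.000, H 1.000
Empirical formula: CH
Empirical-formula mass = 13.02 g/mol; 78 ÷ 13.02 ≈ 6, so the molecular formula is C6H6.

C6H6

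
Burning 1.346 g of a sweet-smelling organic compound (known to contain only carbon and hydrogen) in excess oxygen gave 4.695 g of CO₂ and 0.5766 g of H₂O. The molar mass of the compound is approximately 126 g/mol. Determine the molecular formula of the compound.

C10H6

mol C = 4.695 g CO₂ ÷ 44.009 g/mol = 0.10668 mol
mol H = 2 × 0.5766 g H₂O ÷ 18.015 g/mol = 0.064013 mol
Divide by the smallest (0.064013 mol): C 1.667, H 1.000
Multiplying each by 3 gives whole numbers: C 5.00, H 3.00
Empirical formula: C5H3
Empirical-formula mass = 63.08 g/mol; 126 ÷ 63.08 ≈ 2, so the molecular formula is C10H6.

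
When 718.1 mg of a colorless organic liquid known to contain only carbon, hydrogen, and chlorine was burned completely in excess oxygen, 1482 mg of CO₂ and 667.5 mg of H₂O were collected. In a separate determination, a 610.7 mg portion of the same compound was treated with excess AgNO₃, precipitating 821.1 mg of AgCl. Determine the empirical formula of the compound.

C5H11Cl

mol C = 1.482 g CO₂ ÷ 44.009 g/mol = 0.033675 mol
mol H = 2 × 0.6675 g H₂O ÷ 18.015 g/mol = 0.074105 mol
From the AgCl data: mol Cl per gram of compound = (0.8211 ÷ 143.318) ÷ 0.6107 = 0.0093814 mol/g, so in the 0.7181 g combustion sample mol Cl = 0.0067368 mol
Divide by the smallest (0.0067368 mol): C 4.999, H 11.000, Cl 1.000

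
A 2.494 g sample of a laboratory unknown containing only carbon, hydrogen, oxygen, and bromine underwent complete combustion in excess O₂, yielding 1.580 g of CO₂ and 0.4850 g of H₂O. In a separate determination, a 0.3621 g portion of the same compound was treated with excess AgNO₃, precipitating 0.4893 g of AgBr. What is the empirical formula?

mol C = 1.580 g CO₂ ÷ 44.009 g/mol = 0.035902 mol
mol H = 2 × 0.4850 g H₂O ÷ 18.015 g/mol = 0.053844 mol
From the AgBr data: mol Br per gram of compound = (0.4893 ÷ 187.772) ÷ 0.3621 = 0.0071964 mol/g, so in the 2.494 g combustion sample mol Br = 0.017948 mol
mass O = 2.494 − (0.43122 + 0.054275 + 1.4341) = 0.57440 g → mol O = 0.57440 ÷ 15.999 = 0.035903 mol
Divide by the smallest (0.017948 mol): C 2.000, H 3.000, Br 1.000, O 2.000

C2H3BrO2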